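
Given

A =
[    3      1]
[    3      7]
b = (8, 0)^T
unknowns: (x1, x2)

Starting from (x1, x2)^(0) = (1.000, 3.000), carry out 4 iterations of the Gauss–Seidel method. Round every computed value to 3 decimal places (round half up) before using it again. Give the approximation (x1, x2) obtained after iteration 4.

(3.107, -1.332)

Iteration 1:
  x1 = (8 - (1)·3.000) / (3) = 1.667
  x2 = (0 - (3)·1.667) / (7) = -0.714
Iteration 2:
  x1 = (8 - (1)·-0.714) / (3) = 2.905
  x2 = (0 - (3)·2.905) / (7) = -1.245
Iteration 3:
  x1 = (8 - (1)·-1.245) / (3) = 3.082
  x2 = (0 - (3)·3.082) / (7) = -1.321
Iteration 4:
  x1 = (8 - (1)·-1.321) / (3) = 3.107
  x2 = (0 - (3)·3.107) / (7) = -1.332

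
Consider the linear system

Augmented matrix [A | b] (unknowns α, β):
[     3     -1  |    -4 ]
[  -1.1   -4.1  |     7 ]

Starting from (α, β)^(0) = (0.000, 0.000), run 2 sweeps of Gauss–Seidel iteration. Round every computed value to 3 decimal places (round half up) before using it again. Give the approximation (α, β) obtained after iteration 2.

Iteration 1:
  α = (-4 - (-1)·0.000) / (3) = -1.333
  β = (7 - (-1.1)·-1.333) / (-4.1) = -1.350
Iteration 2:
  α = (-4 - (-1)·-1.350) / (3) = -1.783
  β = (7 - (-1.1)·-1.783) / (-4.1) = -1.229

(-1.783, -1.229)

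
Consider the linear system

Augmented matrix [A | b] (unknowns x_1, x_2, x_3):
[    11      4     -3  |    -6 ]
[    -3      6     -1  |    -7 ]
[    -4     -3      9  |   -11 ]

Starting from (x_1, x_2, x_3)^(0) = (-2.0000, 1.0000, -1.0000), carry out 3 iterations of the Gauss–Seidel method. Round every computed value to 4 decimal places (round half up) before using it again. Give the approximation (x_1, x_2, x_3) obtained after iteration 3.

(-0.4445, -1.7302, -1.9965)

Iteration 1:
  x_1 = (-6 - (4)·1.0000 - (-3)·-1.0000) / (11) = -1.1818
  x_2 = (-7 - (-3)·-1.1818 - (-1)·-1.0000) / (6) = -1.9242
  x_3 = (-11 - (-4)·-1.1818 - (-3)·-1.9242) / (9) = -2.3889
Iteration 2:
  x_1 = (-6 - (4)·-1.9242 - (-3)·-2.3889) / (11) = -0.4973
  x_2 = (-7 - (-3)·-0.4973 - (-1)·-2.3889) / (6) = -1.8135
  x_3 = (-11 - (-4)·-0.4973 - (-3)·-1.8135) / (9) = -2.0477
Iteration 3:
  x_1 = (-6 - (4)·-1.8135 - (-3)·-2.0477) / (11) = -0.4445
  x_2 = (-7 - (-3)·-0.4445 - (-1)·-2.0477) / (6) = -1.7302
  x_3 = (-11 - (-4)·-0.4445 - (-3)·-1.7302) / (9) = -1.9965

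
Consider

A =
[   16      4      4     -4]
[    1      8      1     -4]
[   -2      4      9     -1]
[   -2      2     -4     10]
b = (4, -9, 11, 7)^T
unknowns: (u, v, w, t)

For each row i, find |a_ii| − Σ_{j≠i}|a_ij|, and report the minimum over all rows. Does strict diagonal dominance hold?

row 1: |16| − (4+4+4) = 4
row 2: |8| − (1+1+4) = 2
row 3: |9| − (2+4+1) = 2
row 4: |10| − (2+2+4) = 2
minimum over rows = 2 → strictly diagonally dominant (convergence guaranteed)

2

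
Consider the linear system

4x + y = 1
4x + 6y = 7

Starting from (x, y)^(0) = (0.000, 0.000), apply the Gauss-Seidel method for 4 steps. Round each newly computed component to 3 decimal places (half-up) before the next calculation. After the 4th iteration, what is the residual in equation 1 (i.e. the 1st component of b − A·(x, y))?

-0.003

Iteration 1:
  x = (1 - (1)·0.000) / (4) = 0.250
  y = (7 - (4)·0.250) / (6) = 1.000
Iteration 2:
  x = (1 - (1)·1.000) / (4) = 0.000
  y = (7 - (4)·0.000) / (6) = 1.167
Iteration 3:
  x = (1 - (1)·1.167) / (4) = -0.042
  y = (7 - (4)·-0.042) / (6) = 1.195
Iteration 4:
  x = (1 - (1)·1.195) / (4) = -0.049
  y = (7 - (4)·-0.049) / (6) = 1.199
Residual b − A·x = (-0.003, 0.002)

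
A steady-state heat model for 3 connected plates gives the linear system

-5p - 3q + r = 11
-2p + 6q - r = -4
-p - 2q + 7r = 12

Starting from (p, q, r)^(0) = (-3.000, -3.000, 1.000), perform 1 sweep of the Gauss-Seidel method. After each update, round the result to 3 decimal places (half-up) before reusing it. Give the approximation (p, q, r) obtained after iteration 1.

Iteration 1:
  p = (11 - (-3)·-3.000 - (1)·1.000) / (-5) = -0.200
  q = (-4 - (-2)·-0.200 - (-1)·1.000) / (6) = -0.567
  r = (12 - (-1)·-0.200 - (-2)·-0.567) / (7) = 1.524

(-0.200, -0.567, 1.524)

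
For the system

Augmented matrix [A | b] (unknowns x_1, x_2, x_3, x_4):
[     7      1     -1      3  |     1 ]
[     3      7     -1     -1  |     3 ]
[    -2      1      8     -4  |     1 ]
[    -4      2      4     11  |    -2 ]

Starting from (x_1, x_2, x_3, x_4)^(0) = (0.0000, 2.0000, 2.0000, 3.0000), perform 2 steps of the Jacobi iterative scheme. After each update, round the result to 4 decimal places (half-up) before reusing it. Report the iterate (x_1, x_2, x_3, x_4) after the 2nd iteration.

Iteration 1:
  x_1 = (1 - (1)·2.0000 - (-1)·2.0000 - (3)·3.0000) / (7) = -1.1429
  x_2 = (3 - (3)·0.0000 - (-1)·2.0000 - (-1)·3.0000) / (7) = 1.1429
  x_3 = (1 - (-2)·0.0000 - (1)·2.0000 - (-4)·3.0000) / (8) = 1.3750
  x_4 = (-2 - (-4)·0.0000 - (2)·2.0000 - (4)·2.0000) / (11) = -1.2727
Iteration 2:
  x_1 = (1 - (1)·1.1429 - (-1)·1.3750 - (3)·-1.2727) / (7) = 0.7215
  x_2 = (3 - (3)·-1.1429 - (-1)·1.3750 - (-1)·-1.2727) / (7) = 0.9330
  x_3 = (1 - (-2)·-1.1429 - (1)·1.1429 - (-4)·-1.2727) / (8) = -0.9399
  x_4 = (-2 - (-4)·-1.1429 - (2)·1.1429 - (4)·1.3750) / (11) = -1.3052

(0.7215, 0.9330, -0.9399, -1.3052)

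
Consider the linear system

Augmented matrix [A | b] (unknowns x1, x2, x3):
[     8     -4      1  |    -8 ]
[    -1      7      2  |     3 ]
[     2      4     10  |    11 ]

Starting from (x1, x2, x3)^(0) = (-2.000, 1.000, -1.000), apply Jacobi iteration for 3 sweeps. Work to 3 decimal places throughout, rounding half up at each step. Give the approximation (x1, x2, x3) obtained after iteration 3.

Iteration 1:
  x1 = (-8 - (-4)·1.000 - (1)·-1.000) / (8) = -0.375
  x2 = (3 - (-1)·-2.000 - (2)·-1.000) / (7) = 0.429
  x3 = (11 - (2)·-2.000 - (4)·1.000) / (10) = 1.100
Iteration 2:
  x1 = (-8 - (-4)·0.429 - (1)·1.100) / (8) = -0.923
  x2 = (3 - (-1)·-0.375 - (2)·1.100) / (7) = 0.061
  x3 = (11 - (2)·-0.375 - (4)·0.429) / (10) = 1.003
Iteration 3:
  x1 = (-8 - (-4)·0.061 - (1)·1.003) / (8) = -1.095
  x2 = (3 - (-1)·-0.923 - (2)·1.003) / (7) = 0.010
  x3 = (11 - (2)·-0.923 - (4)·0.061) / (10) = 1.260

(-1.095, 0.010, 1.260)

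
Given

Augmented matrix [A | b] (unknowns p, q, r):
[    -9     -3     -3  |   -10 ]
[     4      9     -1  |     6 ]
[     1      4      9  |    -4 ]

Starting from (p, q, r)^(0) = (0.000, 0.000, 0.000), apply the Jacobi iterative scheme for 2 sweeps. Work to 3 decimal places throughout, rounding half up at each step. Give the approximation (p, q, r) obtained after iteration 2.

(1.037, 0.124, -0.864)

Iteration 1:
  p = (-10 - (-3)·0.000 - (-3)·0.000) / (-9) = 1.111
  q = (6 - (4)·0.000 - (-1)·0.000) / (9) = 0.667
  r = (-4 - (1)·0.000 - (4)·0.000) / (9) = -0.444
Iteration 2:
  p = (-10 - (-3)·0.667 - (-3)·-0.444) / (-9) = 1.037
  q = (6 - (4)·1.111 - (-1)·-0.444) / (9) = 0.124
  r = (-4 - (1)·1.111 - (4)·0.667) / (9) = -0.864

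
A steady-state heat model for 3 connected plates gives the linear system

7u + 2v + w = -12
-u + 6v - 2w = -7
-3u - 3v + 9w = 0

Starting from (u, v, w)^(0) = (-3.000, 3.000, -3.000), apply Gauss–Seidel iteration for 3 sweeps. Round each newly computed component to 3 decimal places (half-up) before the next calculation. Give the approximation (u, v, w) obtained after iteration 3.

(-1.073, -1.633, -0.902)

Iteration 1:
  u = (-12 - (2)·3.000 - (1)·-3.000) / (7) = -2.143
  v = (-7 - (-1)·-2.143 - (-2)·-3.000) / (6) = -2.524
  w = (0 - (-3)·-2.143 - (-3)·-2.524) / (9) = -1.556
Iteration 2:
  u = (-12 - (2)·-2.524 - (1)·-1.556) / (7) = -0.771
  v = (-7 - (-1)·-0.771 - (-2)·-1.556) / (6) = -1.814
  w = (0 - (-3)·-0.771 - (-3)·-1.814) / (9) = -0.862
Iteration 3:
  u = (-12 - (2)·-1.814 - (1)·-0.862) / (7) = -1.073
  v = (-7 - (-1)·-1.073 - (-2)·-0.862) / (6) = -1.633
  w = (0 - (-3)·-1.073 - (-3)·-1.633) / (9) = -0.902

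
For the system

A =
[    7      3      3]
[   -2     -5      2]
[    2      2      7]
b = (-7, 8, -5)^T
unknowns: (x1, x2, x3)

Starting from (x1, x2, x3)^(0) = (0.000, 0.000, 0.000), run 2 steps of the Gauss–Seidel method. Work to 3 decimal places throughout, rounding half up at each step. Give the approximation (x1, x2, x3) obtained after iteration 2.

(-0.449, -1.455, -0.170)

Iteration 1:
  x1 = (-7 - (3)·0.000 - (3)·0.000) / (7) = -1.000
  x2 = (8 - (-2)·-1.000 - (2)·0.000) / (-5) = -1.200
  x3 = (-5 - (2)·-1.000 - (2)·-1.200) / (7) = -0.086
Iteration 2:
  x1 = (-7 - (3)·-1.200 - (3)·-0.086) / (7) = -0.449
  x2 = (8 - (-2)·-0.449 - (2)·-0.086) / (-5) = -1.455
  x3 = (-5 - (2)·-0.449 - (2)·-1.455) / (7) = -0.170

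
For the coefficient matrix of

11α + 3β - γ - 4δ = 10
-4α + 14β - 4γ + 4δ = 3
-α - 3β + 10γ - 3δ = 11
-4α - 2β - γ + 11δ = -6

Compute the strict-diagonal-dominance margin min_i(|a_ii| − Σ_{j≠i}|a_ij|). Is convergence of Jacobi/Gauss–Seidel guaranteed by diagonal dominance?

row 1: |11| − (3+1+4) = 3
row 2: |14| − (4+4+4) = 2
row 3: |10| − (1+3+3) = 3
row 4: |11| − (4+2+1) = 4
minimum over rows = 2 → strictly diagonally dominant (convergence guaranteed)

2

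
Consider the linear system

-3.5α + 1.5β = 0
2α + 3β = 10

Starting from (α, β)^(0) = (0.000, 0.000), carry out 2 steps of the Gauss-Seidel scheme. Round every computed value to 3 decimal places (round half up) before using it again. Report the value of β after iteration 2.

2.381

Iteration 1:
  α = (0 - (1.5)·0.000) / (-3.5) = 0.000
  β = (10 - (2)·0.000) / (3) = 3.333
Iteration 2:
  α = (0 - (1.5)·3.333) / (-3.5) = 1.428
  β = (10 - (2)·1.428) / (3) = 2.381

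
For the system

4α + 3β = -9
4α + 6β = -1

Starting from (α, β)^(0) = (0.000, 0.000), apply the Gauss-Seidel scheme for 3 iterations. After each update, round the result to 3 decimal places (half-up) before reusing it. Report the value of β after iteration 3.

2.333

Iteration 1:
  α = (-9 - (3)·0.000) / (4) = -2.250
  β = (-1 - (4)·-2.250) / (6) = 1.333
Iteration 2:
  α = (-9 - (3)·1.333) / (4) = -3.250
  β = (-1 - (4)·-3.250) / (6) = 2.000
Iteration 3:
  α = (-9 - (3)·2.000) / (4) = -3.750
  β = (-1 - (4)·-3.750) / (6) = 2.333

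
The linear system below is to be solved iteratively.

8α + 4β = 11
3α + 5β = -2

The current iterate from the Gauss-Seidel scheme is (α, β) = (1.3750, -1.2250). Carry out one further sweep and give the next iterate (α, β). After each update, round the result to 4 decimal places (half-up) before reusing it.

(1.9875, -1.5925)

One sweep:
  α = (11 - (4)·-1.2250) / (8) = 1.9875
  β = (-2 - (3)·1.9875) / (5) = -1.5925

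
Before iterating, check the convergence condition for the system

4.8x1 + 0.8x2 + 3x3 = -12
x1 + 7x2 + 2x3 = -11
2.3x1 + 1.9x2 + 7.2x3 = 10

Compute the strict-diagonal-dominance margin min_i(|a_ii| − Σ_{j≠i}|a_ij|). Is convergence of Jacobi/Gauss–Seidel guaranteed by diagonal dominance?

1

row 1: |4.8| − (0.8+3) = 1
row 2: |7| − (1+2) = 4
row 3: |7.2| − (2.3+1.9) = 3
minimum over rows = 1 → strictly diagonally dominant (convergence guaranteed)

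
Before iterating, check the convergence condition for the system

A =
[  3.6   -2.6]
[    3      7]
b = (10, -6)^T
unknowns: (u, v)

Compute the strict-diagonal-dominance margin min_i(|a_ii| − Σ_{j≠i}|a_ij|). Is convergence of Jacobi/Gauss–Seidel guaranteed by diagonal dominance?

row 1: |3.6| − (2.6) = 1
row 2: |7| − (3) = 4
minimum over rows = 1 → strictly diagonally dominant (convergence guaranteed)

1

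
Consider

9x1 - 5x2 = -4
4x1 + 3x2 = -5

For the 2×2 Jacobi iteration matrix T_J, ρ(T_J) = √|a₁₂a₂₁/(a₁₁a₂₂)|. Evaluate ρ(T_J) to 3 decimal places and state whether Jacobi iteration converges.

a₁₂a₂₁/(a₁₁a₂₂) = (-5)·(4) / ((9)·(3)) = -0.740741
ρ = √|-0.740741| = √0.740741 = 0.861
ρ < 1, so Jacobi converges

0.861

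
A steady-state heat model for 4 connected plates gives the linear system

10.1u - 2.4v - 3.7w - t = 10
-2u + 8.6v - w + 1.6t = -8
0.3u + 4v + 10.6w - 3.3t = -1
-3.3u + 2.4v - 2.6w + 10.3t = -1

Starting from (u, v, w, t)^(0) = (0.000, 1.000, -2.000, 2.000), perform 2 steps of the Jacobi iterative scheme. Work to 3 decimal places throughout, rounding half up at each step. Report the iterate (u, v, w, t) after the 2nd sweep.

(0.598, -0.596, 0.205, 0.521)

Iteration 1:
  u = (10 - (-2.4)·1.000 - (-3.7)·-2.000 - (-1)·2.000) / (10.1) = 0.693
  v = (-8 - (-2)·0.000 - (-1)·-2.000 - (1.6)·2.000) / (8.6) = -1.535
  w = (-1 - (0.3)·0.000 - (4)·1.000 - (-3.3)·2.000) / (10.6) = 0.151
  t = (-1 - (-3.3)·0.000 - (2.4)·1.000 - (-2.6)·-2.000) / (10.3) = -0.835
Iteration 2:
  u = (10 - (-2.4)·-1.535 - (-3.7)·0.151 - (-1)·-0.835) / (10.1) = 0.598
  v = (-8 - (-2)·0.693 - (-1)·0.151 - (1.6)·-0.835) / (8.6) = -0.596
  w = (-1 - (0.3)·0.693 - (4)·-1.535 - (-3.3)·-0.835) / (10.6) = 0.205
  t = (-1 - (-3.3)·0.693 - (2.4)·-1.535 - (-2.6)·0.151) / (10.3) = 0.521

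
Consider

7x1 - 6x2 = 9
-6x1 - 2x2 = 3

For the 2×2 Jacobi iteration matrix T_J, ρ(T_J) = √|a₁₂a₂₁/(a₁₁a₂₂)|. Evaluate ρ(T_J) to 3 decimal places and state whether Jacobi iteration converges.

1.604

a₁₂a₂₁/(a₁₁a₂₂) = (-6)·(-6) / ((7)·(-2)) = -2.571429
ρ = √|-2.571429| = √2.571429 = 1.604
ρ > 1, so Jacobi diverges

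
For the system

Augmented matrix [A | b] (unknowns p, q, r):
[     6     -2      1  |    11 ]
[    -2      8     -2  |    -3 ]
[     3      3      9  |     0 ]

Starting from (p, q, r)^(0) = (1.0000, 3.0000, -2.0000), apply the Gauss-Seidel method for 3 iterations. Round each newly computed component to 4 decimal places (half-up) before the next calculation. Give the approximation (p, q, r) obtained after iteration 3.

Iteration 1:
  p = (11 - (-2)·3.0000 - (1)·-2.0000) / (6) = 3.1667
  q = (-3 - (-2)·3.1667 - (-2)·-2.0000) / (8) = -0.0833
  r = (0 - (3)·3.1667 - (3)·-0.0833) / (9) = -1.0278
Iteration 2:
  p = (11 - (-2)·-0.0833 - (1)·-1.0278) / (6) = 1.9769
  q = (-3 - (-2)·1.9769 - (-2)·-1.0278) / (8) = -0.1377
  r = (0 - (3)·1.9769 - (3)·-0.1377) / (9) = -0.6131
Iteration 3:
  p = (11 - (-2)·-0.1377 - (1)·-0.6131) / (6) = 1.8896
  q = (-3 - (-2)·1.8896 - (-2)·-0.6131) / (8) = -0.0559
  r = (0 - (3)·1.8896 - (3)·-0.0559) / (9) = -0.6112

(1.8896, -0.0559, -0.6112)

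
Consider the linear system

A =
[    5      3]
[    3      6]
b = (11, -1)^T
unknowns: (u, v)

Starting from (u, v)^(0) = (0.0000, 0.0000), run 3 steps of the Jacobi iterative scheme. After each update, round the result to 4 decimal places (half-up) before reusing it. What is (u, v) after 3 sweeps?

Iteration 1:
  u = (11 - (3)·0.0000) / (5) = 2.2000
  v = (-1 - (3)·0.0000) / (6) = -0.1667
Iteration 2:
  u = (11 - (3)·-0.1667) / (5) = 2.3000
  v = (-1 - (3)·2.2000) / (6) = -1.2667
Iteration 3:
  u = (11 - (3)·-1.2667) / (5) = 2.9600
  v = (-1 - (3)·2.3000) / (6) = -1.3167

(2.9600, -1.3167)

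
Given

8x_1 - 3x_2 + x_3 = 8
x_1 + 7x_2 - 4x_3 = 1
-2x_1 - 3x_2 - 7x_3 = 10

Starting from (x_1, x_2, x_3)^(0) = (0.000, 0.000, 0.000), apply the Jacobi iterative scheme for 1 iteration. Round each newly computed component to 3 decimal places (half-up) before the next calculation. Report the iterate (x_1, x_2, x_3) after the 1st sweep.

Iteration 1:
  x_1 = (8 - (-3)·0.000 - (1)·0.000) / (8) = 1.000
  x_2 = (1 - (1)·0.000 - (-4)·0.000) / (7) = 0.143
  x_3 = (10 - (-2)·0.000 - (-3)·0.000) / (-7) = -1.429

(1.000, 0.143, -1.429)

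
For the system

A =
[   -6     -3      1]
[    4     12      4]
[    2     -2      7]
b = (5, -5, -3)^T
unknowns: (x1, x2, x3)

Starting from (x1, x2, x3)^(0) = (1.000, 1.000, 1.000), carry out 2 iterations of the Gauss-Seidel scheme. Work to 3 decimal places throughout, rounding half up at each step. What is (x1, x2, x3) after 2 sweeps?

(-0.686, -0.122, -0.267)

Iteration 1:
  x1 = (5 - (-3)·1.000 - (1)·1.000) / (-6) = -1.167
  x2 = (-5 - (4)·-1.167 - (4)·1.000) / (12) = -0.361
  x3 = (-3 - (2)·-1.167 - (-2)·-0.361) / (7) = -0.198
Iteration 2:
  x1 = (5 - (-3)·-0.361 - (1)·-0.198) / (-6) = -0.686
  x2 = (-5 - (4)·-0.686 - (4)·-0.198) / (12) = -0.122
  x3 = (-3 - (2)·-0.686 - (-2)·-0.122) / (7) = -0.267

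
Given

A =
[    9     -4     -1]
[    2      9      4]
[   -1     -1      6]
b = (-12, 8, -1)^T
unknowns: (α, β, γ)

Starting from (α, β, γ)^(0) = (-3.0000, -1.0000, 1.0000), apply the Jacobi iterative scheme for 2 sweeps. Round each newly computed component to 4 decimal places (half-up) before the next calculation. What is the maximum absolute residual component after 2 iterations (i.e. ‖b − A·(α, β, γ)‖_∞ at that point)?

Iteration 1:
  α = (-12 - (-4)·-1.0000 - (-1)·1.0000) / (9) = -1.6667
  β = (8 - (2)·-3.0000 - (4)·1.0000) / (9) = 1.1111
  γ = (-1 - (-1)·-3.0000 - (-1)·-1.0000) / (6) = -0.8333
Iteration 2:
  α = (-12 - (-4)·1.1111 - (-1)·-0.8333) / (9) = -0.9321
  β = (8 - (2)·-1.6667 - (4)·-0.8333) / (9) = 1.6296
  γ = (-1 - (-1)·-1.6667 - (-1)·1.1111) / (6) = -0.2593
Residual b − A·x = (2.6480, -3.7650, 1.2533); ∞-norm = 3.7650

3.7650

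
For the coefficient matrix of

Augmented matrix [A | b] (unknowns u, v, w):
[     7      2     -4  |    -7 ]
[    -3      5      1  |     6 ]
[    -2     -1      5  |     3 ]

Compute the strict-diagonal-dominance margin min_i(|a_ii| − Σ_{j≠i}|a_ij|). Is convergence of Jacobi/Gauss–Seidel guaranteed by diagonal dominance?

1

row 1: |7| − (2+4) = 1
row 2: |5| − (3+1) = 1
row 3: |5| − (2+1) = 2
minimum over rows = 1 → strictly diagonally dominant (convergence guaranteed)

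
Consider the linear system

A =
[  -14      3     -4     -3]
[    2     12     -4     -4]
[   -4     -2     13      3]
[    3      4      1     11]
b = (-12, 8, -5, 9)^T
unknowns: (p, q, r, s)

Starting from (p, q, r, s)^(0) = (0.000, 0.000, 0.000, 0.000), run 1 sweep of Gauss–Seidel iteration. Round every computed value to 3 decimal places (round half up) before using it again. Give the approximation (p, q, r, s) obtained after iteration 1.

(0.857, 0.524, -0.040, 0.398)

Iteration 1:
  p = (-12 - (3)·0.000 - (-4)·0.000 - (-3)·0.000) / (-14) = 0.857
  q = (8 - (2)·0.857 - (-4)·0.000 - (-4)·0.000) / (12) = 0.524
  r = (-5 - (-4)·0.857 - (-2)·0.524 - (3)·0.000) / (13) = -0.040
  s = (9 - (3)·0.857 - (4)·0.524 - (1)·-0.040) / (11) = 0.398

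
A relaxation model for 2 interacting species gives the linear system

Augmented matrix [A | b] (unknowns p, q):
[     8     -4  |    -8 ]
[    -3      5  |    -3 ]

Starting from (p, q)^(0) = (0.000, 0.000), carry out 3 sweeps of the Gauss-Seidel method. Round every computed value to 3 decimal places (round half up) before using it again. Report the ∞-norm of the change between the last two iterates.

0.180

Iteration 1:
  p = (-8 - (-4)·0.000) / (8) = -1.000
  q = (-3 - (-3)·-1.000) / (5) = -1.200
Iteration 2:
  p = (-8 - (-4)·-1.200) / (8) = -1.600
  q = (-3 - (-3)·-1.600) / (5) = -1.560
Iteration 3:
  p = (-8 - (-4)·-1.560) / (8) = -1.780
  q = (-3 - (-3)·-1.780) / (5) = -1.668
Change: (-0.180, -0.108) → max |·| = 0.180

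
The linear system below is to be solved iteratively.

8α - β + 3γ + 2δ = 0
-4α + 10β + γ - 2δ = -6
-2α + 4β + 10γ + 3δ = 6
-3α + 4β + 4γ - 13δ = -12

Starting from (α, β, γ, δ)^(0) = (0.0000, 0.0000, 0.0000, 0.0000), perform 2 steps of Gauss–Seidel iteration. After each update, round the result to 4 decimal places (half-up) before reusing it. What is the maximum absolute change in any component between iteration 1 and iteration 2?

0.6392

Iteration 1:
  α = (0 - (-1)·0.0000 - (3)·0.0000 - (2)·0.0000) / (8) = 0.0000
  β = (-6 - (-4)·0.0000 - (1)·0.0000 - (-2)·0.0000) / (10) = -0.6000
  γ = (6 - (-2)·0.0000 - (4)·-0.6000 - (3)·0.0000) / (10) = 0.8400
  δ = (-12 - (-3)·0.0000 - (4)·-0.6000 - (4)·0.8400) / (-13) = 0.9969
Iteration 2:
  α = (0 - (-1)·-0.6000 - (3)·0.8400 - (2)·0.9969) / (8) = -0.6392
  β = (-6 - (-4)·-0.6392 - (1)·0.8400 - (-2)·0.9969) / (10) = -0.7403
  γ = (6 - (-2)·-0.6392 - (4)·-0.7403 - (3)·0.9969) / (10) = 0.4692
  δ = (-12 - (-3)·-0.6392 - (4)·-0.7403 - (4)·0.4692) / (-13) = 0.9872
Change: (-0.6392, -0.1403, -0.3708, -0.0097) → max |·| = 0.6392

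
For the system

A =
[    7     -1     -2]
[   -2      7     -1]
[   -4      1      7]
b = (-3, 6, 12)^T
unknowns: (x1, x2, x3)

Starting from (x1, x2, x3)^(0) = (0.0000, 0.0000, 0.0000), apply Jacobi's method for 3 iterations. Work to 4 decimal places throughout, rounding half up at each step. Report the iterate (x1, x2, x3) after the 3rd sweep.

(0.0962, 1.1020, 1.6793)

Iteration 1:
  x1 = (-3 - (-1)·0.0000 - (-2)·0.0000) / (7) = -0.4286
  x2 = (6 - (-2)·0.0000 - (-1)·0.0000) / (7) = 0.8571
  x3 = (12 - (-4)·0.0000 - (1)·0.0000) / (7) = 1.7143
Iteration 2:
  x1 = (-3 - (-1)·0.8571 - (-2)·1.7143) / (7) = 0.1837
  x2 = (6 - (-2)·-0.4286 - (-1)·1.7143) / (7) = 0.9796
  x3 = (12 - (-4)·-0.4286 - (1)·0.8571) / (7) = 1.3469
Iteration 3:
  x1 = (-3 - (-1)·0.9796 - (-2)·1.3469) / (7) = 0.0962
  x2 = (6 - (-2)·0.1837 - (-1)·1.3469) / (7) = 1.1020
  x3 = (12 - (-4)·0.1837 - (1)·0.9796) / (7) = 1.6793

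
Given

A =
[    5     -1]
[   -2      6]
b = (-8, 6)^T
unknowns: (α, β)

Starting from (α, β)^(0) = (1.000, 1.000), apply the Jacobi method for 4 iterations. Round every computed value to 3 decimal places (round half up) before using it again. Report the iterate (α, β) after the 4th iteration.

(-1.489, 0.502)

Iteration 1:
  α = (-8 - (-1)·1.000) / (5) = -1.400
  β = (6 - (-2)·1.000) / (6) = 1.333
Iteration 2:
  α = (-8 - (-1)·1.333) / (5) = -1.333
  β = (6 - (-2)·-1.400) / (6) = 0.533
Iteration 3:
  α = (-8 - (-1)·0.533) / (5) = -1.493
  β = (6 - (-2)·-1.333) / (6) = 0.556
Iteration 4:
  α = (-8 - (-1)·0.556) / (5) = -1.489
  β = (6 - (-2)·-1.493) / (6) = 0.502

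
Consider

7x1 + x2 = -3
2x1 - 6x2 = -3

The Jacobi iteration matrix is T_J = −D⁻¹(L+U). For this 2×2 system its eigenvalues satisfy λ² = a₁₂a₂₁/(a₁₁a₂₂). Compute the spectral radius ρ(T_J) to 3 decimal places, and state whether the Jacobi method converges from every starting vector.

0.218

a₁₂a₂₁/(a₁₁a₂₂) = (1)·(2) / ((7)·(-6)) = -0.047619
ρ = √|-0.047619| = √0.047619 = 0.218
ρ < 1, so Jacobi converges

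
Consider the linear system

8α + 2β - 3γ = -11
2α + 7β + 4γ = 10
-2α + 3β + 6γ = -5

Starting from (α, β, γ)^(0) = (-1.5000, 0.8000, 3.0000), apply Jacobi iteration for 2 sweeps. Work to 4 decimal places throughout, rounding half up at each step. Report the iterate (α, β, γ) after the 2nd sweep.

Iteration 1:
  α = (-11 - (2)·0.8000 - (-3)·3.0000) / (8) = -0.4500
  β = (10 - (2)·-1.5000 - (4)·3.0000) / (7) = 0.1429
  γ = (-5 - (-2)·-1.5000 - (3)·0.8000) / (6) = -1.7333
Iteration 2:
  α = (-11 - (2)·0.1429 - (-3)·-1.7333) / (8) = -2.0607
  β = (10 - (2)·-0.4500 - (4)·-1.7333) / (7) = 2.5476
  γ = (-5 - (-2)·-0.4500 - (3)·0.1429) / (6) = -1.0548

(-2.0607, 2.5476, -1.0548)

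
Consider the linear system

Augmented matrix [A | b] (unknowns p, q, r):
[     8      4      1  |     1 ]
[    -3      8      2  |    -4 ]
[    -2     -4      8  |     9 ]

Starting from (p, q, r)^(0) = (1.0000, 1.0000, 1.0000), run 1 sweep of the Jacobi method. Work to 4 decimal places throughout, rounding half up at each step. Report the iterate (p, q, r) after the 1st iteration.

Iteration 1:
  p = (1 - (4)·1.0000 - (1)·1.0000) / (8) = -0.5000
  q = (-4 - (-3)·1.0000 - (2)·1.0000) / (8) = -0.3750
  r = (9 - (-2)·1.0000 - (-4)·1.0000) / (8) = 1.8750

(-0.5000, -0.3750, 1.8750)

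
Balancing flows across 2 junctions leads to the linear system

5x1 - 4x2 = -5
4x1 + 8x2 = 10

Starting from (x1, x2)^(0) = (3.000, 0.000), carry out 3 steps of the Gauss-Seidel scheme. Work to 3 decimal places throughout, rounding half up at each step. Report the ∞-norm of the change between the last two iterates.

Iteration 1:
  x1 = (-5 - (-4)·0.000) / (5) = -1.000
  x2 = (10 - (4)·-1.000) / (8) = 1.750
Iteration 2:
  x1 = (-5 - (-4)·1.750) / (5) = 0.400
  x2 = (10 - (4)·0.400) / (8) = 1.050
Iteration 3:
  x1 = (-5 - (-4)·1.050) / (5) = -0.160
  x2 = (10 - (4)·-0.160) / (8) = 1.330
Change: (-0.560, 0.280) → max |·| = 0.560

0.560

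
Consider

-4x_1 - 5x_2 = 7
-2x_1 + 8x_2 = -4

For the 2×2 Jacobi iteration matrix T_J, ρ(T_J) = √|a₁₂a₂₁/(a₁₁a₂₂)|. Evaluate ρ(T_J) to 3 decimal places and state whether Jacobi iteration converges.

0.559

a₁₂a₂₁/(a₁₁a₂₂) = (-5)·(-2) / ((-4)·(8)) = -0.312500
ρ = √|-0.312500| = √0.312500 = 0.559
ρ < 1, so Jacobi converges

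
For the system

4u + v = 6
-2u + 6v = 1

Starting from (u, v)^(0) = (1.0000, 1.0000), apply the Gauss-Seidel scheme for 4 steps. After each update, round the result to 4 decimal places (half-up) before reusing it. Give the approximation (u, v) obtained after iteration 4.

(1.3462, 0.6154)

Iteration 1:
  u = (6 - (1)·1.0000) / (4) = 1.2500
  v = (1 - (-2)·1.2500) / (6) = 0.5833
Iteration 2:
  u = (6 - (1)·0.5833) / (4) = 1.3542
  v = (1 - (-2)·1.3542) / (6) = 0.6181
Iteration 3:
  u = (6 - (1)·0.6181) / (4) = 1.3455
  v = (1 - (-2)·1.3455) / (6) = 0.6152
Iteration 4:
  u = (6 - (1)·0.6152) / (4) = 1.3462
  v = (1 - (-2)·1.3462) / (6) = 0.6154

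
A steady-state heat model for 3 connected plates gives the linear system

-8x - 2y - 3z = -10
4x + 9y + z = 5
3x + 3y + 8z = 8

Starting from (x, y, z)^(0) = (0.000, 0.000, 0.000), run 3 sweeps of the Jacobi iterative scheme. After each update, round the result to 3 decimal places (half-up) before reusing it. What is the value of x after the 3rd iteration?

Iteration 1:
  x = (-10 - (-2)·0.000 - (-3)·0.000) / (-8) = 1.250
  y = (5 - (4)·0.000 - (1)·0.000) / (9) = 0.556
  z = (8 - (3)·0.000 - (3)·0.000) / (8) = 1.000
Iteration 2:
  x = (-10 - (-2)·0.556 - (-3)·1.000) / (-8) = 0.736
  y = (5 - (4)·1.250 - (1)·1.000) / (9) = -0.111
  z = (8 - (3)·1.250 - (3)·0.556) / (8) = 0.323
Iteration 3:
  x = (-10 - (-2)·-0.111 - (-3)·0.323) / (-8) = 1.157
  y = (5 - (4)·0.736 - (1)·0.323) / (9) = 0.193
  z = (8 - (3)·0.736 - (3)·-0.111) / (8) = 0.766

1.157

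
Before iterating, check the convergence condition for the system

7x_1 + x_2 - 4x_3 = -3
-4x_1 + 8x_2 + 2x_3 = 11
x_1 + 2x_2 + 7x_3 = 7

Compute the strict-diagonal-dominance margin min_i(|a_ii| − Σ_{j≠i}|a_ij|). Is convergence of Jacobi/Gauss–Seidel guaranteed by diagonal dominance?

2

row 1: |7| − (1+4) = 2
row 2: |8| − (4+2) = 2
row 3: |7| − (1+2) = 4
minimum over rows = 2 → strictly diagonally dominant (convergence guaranteed)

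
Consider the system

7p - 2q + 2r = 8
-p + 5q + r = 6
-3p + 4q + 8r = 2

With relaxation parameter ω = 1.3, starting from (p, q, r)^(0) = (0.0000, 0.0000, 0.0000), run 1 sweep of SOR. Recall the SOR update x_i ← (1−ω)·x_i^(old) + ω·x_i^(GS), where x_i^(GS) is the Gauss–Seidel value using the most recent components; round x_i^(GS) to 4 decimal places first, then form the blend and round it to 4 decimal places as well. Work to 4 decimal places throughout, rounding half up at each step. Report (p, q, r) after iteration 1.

(1.4858, 1.9464, -0.2158)

Iteration 1:
  p: GS value = (8 - (-2)·0.0000 - (2)·0.0000) / (7) = 1.1429;  p ← (1−ω)·0.0000 + ω·1.1429 = 1.4858
  q: GS value = (6 - (-1)·1.4858 - (1)·0.0000) / (5) = 1.4972;  q ← (1−ω)·0.0000 + ω·1.4972 = 1.9464
  r: GS value = (2 - (-3)·1.4858 - (4)·1.9464) / (8) = -0.1660;  r ← (1−ω)·0.0000 + ω·-0.1660 = -0.2158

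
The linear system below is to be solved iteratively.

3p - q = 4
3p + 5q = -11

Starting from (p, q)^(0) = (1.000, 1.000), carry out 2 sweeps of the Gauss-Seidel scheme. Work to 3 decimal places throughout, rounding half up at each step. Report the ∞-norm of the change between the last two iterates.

1.400

Iteration 1:
  p = (4 - (-1)·1.000) / (3) = 1.667
  q = (-11 - (3)·1.667) / (5) = -3.200
Iteration 2:
  p = (4 - (-1)·-3.200) / (3) = 0.267
  q = (-11 - (3)·0.267) / (5) = -2.360
Change: (-1.400, 0.840) → max |·| = 1.400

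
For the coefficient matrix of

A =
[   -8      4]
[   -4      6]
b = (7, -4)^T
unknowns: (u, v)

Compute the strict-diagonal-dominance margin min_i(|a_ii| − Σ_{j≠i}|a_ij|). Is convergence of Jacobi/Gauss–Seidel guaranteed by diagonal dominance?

2

row 1: |-8| − (4) = 4
row 2: |6| − (4) = 2
minimum over rows = 2 → strictly diagonally dominant (convergence guaranteed)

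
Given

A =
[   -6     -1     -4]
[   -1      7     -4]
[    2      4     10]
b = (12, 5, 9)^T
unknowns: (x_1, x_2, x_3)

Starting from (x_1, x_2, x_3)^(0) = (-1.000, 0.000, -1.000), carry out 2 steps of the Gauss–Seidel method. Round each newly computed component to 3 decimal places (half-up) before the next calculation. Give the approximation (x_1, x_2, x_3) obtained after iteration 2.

Iteration 1:
  x_1 = (12 - (-1)·0.000 - (-4)·-1.000) / (-6) = -1.333
  x_2 = (5 - (-1)·-1.333 - (-4)·-1.000) / (7) = -0.048
  x_3 = (9 - (2)·-1.333 - (4)·-0.048) / (10) = 1.186
Iteration 2:
  x_1 = (12 - (-1)·-0.048 - (-4)·1.186) / (-6) = -2.783
  x_2 = (5 - (-1)·-2.783 - (-4)·1.186) / (7) = 0.994
  x_3 = (9 - (2)·-2.783 - (4)·0.994) / (10) = 1.059

(-2.783, 0.994, 1.059)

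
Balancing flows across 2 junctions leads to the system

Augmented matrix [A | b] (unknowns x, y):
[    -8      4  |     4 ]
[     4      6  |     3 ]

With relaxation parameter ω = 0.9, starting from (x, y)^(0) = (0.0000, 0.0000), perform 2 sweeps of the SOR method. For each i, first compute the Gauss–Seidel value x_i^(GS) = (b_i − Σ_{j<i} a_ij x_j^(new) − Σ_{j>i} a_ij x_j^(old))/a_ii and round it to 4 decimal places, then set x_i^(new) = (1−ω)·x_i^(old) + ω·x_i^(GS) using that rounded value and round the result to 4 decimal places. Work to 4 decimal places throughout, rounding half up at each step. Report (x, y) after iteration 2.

(-0.1710, 0.6246)

Iteration 1:
  x: GS value = (4 - (4)·0.0000) / (-8) = -0.5000;  x ← (1−ω)·0.0000 + ω·-0.5000 = -0.4500
  y: GS value = (3 - (4)·-0.4500) / (6) = 0.8000;  y ← (1−ω)·0.0000 + ω·0.8000 = 0.7200
Iteration 2:
  x: GS value = (4 - (4)·0.7200) / (-8) = -0.1400;  x ← (1−ω)·-0.4500 + ω·-0.1400 = -0.1710
  y: GS value = (3 - (4)·-0.1710) / (6) = 0.6140;  y ← (1−ω)·0.7200 + ω·0.6140 = 0.6246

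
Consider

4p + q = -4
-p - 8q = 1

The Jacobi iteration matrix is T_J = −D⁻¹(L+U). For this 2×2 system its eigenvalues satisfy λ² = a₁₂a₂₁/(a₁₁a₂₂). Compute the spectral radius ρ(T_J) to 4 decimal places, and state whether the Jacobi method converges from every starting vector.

a₁₂a₂₁/(a₁₁a₂₂) = (1)·(-1) / ((4)·(-8)) = 0.031250
ρ = √|0.031250| = √0.031250 = 0.1768
ρ < 1, so Jacobi converges

0.1768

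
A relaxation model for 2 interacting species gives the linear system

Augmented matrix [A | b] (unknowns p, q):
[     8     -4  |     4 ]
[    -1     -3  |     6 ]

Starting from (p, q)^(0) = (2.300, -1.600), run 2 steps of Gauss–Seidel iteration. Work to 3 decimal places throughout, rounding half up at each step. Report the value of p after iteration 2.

Iteration 1:
  p = (4 - (-4)·-1.600) / (8) = -0.300
  q = (6 - (-1)·-0.300) / (-3) = -1.900
Iteration 2:
  p = (4 - (-4)·-1.900) / (8) = -0.450
  q = (6 - (-1)·-0.450) / (-3) = -1.850

-0.450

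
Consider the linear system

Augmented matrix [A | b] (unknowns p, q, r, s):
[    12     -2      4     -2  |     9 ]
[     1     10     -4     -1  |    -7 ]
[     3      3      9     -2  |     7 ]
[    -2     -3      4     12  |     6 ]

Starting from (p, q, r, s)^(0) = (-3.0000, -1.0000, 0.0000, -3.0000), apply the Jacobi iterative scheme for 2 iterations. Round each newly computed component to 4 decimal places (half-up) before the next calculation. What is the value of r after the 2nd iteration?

0.9278

Iteration 1:
  p = (9 - (-2)·-1.0000 - (4)·0.0000 - (-2)·-3.0000) / (12) = 0.0833
  q = (-7 - (1)·-3.0000 - (-4)·0.0000 - (-1)·-3.0000) / (10) = -0.7000
  r = (7 - (3)·-3.0000 - (3)·-1.0000 - (-2)·-3.0000) / (9) = 1.4444
  s = (6 - (-2)·-3.0000 - (-3)·-1.0000 - (4)·0.0000) / (12) = -0.2500
Iteration 2:
  p = (9 - (-2)·-0.7000 - (4)·1.4444 - (-2)·-0.2500) / (12) = 0.1102
  q = (-7 - (1)·0.0833 - (-4)·1.4444 - (-1)·-0.2500) / (10) = -0.1556
  r = (7 - (3)·0.0833 - (3)·-0.7000 - (-2)·-0.2500) / (9) = 0.9278
  s = (6 - (-2)·0.0833 - (-3)·-0.7000 - (4)·1.4444) / (12) = -0.1426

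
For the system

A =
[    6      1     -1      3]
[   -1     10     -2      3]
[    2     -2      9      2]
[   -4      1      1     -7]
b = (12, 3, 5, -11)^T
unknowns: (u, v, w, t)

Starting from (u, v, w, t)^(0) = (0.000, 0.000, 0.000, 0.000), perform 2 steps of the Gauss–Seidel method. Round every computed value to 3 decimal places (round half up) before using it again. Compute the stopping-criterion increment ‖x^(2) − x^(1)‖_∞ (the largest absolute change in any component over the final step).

Iteration 1:
  u = (12 - (1)·0.000 - (-1)·0.000 - (3)·0.000) / (6) = 2.000
  v = (3 - (-1)·2.000 - (-2)·0.000 - (3)·0.000) / (10) = 0.500
  w = (5 - (2)·2.000 - (-2)·0.500 - (2)·0.000) / (9) = 0.222
  t = (-11 - (-4)·2.000 - (1)·0.500 - (1)·0.222) / (-7) = 0.532
Iteration 2:
  u = (12 - (1)·0.500 - (-1)·0.222 - (3)·0.532) / (6) = 1.688
  v = (3 - (-1)·1.688 - (-2)·0.222 - (3)·0.532) / (10) = 0.354
  w = (5 - (2)·1.688 - (-2)·0.354 - (2)·0.532) / (9) = 0.141
  t = (-11 - (-4)·1.688 - (1)·0.354 - (1)·0.141) / (-7) = 0.678
Change: (-0.312, -0.146, -0.081, 0.146) → max |·| = 0.312

0.312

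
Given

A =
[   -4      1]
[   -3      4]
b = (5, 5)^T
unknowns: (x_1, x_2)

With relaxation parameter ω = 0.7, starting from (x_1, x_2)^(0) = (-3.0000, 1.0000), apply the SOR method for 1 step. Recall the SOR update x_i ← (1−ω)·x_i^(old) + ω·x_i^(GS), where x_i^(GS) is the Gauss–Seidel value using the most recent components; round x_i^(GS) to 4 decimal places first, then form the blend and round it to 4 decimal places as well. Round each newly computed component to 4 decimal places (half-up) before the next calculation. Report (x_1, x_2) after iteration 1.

Iteration 1:
  x_1: GS value = (5 - (1)·1.0000) / (-4) = -1.0000;  x_1 ← (1−ω)·-3.0000 + ω·-1.0000 = -1.6000
  x_2: GS value = (5 - (-3)·-1.6000) / (4) = 0.0500;  x_2 ← (1−ω)·1.0000 + ω·0.0500 = 0.3350

(-1.6000, 0.3350)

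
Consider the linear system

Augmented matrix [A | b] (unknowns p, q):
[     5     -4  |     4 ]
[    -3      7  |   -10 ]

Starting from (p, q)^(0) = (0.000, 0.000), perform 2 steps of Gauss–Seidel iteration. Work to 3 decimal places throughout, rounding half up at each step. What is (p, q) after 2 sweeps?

(-0.069, -1.458)

Iteration 1:
  p = (4 - (-4)·0.000) / (5) = 0.800
  q = (-10 - (-3)·0.800) / (7) = -1.086
Iteration 2:
  p = (4 - (-4)·-1.086) / (5) = -0.069
  q = (-10 - (-3)·-0.069) / (7) = -1.458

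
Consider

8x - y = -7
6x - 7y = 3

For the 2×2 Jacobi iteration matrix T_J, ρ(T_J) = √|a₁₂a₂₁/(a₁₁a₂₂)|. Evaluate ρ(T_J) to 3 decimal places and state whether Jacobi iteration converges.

0.327

a₁₂a₂₁/(a₁₁a₂₂) = (-1)·(6) / ((8)·(-7)) = 0.107143
ρ = √|0.107143| = √0.107143 = 0.327
ρ < 1, so Jacobi converges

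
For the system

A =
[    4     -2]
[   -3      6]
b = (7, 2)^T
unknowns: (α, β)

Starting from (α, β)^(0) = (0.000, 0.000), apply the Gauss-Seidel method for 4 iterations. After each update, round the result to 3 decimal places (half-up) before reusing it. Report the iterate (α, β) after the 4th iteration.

(2.543, 1.605)

Iteration 1:
  α = (7 - (-2)·0.000) / (4) = 1.750
  β = (2 - (-3)·1.750) / (6) = 1.208
Iteration 2:
  α = (7 - (-2)·1.208) / (4) = 2.354
  β = (2 - (-3)·2.354) / (6) = 1.510
Iteration 3:
  α = (7 - (-2)·1.510) / (4) = 2.505
  β = (2 - (-3)·2.505) / (6) = 1.586
Iteration 4:
  α = (7 - (-2)·1.586) / (4) = 2.543
  β = (2 - (-3)·2.543) / (6) = 1.605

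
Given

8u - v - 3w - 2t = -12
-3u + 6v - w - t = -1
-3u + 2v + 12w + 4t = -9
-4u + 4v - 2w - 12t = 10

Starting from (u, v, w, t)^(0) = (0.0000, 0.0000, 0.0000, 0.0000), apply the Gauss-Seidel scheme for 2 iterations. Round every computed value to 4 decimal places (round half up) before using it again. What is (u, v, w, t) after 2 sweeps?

Iteration 1:
  u = (-12 - (-1)·0.0000 - (-3)·0.0000 - (-2)·0.0000) / (8) = -1.5000
  v = (-1 - (-3)·-1.5000 - (-1)·0.0000 - (-1)·0.0000) / (6) = -0.9167
  w = (-9 - (-3)·-1.5000 - (2)·-0.9167 - (4)·0.0000) / (12) = -0.9722
  t = (10 - (-4)·-1.5000 - (4)·-0.9167 - (-2)·-0.9722) / (-12) = -0.4769
Iteration 2:
  u = (-12 - (-1)·-0.9167 - (-3)·-0.9722 - (-2)·-0.4769) / (8) = -2.0984
  v = (-1 - (-3)·-2.0984 - (-1)·-0.9722 - (-1)·-0.4769) / (6) = -1.4574
  w = (-9 - (-3)·-2.0984 - (2)·-1.4574 - (4)·-0.4769) / (12) = -0.8727
  t = (10 - (-4)·-2.0984 - (4)·-1.4574 - (-2)·-0.8727) / (-12) = -0.4742

(-2.0984, -1.4574, -0.8727, -0.4742)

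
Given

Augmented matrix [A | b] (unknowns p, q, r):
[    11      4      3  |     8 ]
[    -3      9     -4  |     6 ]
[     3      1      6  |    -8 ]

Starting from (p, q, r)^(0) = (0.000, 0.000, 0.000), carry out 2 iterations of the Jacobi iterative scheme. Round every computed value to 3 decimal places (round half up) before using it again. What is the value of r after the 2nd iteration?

-1.808

Iteration 1:
  p = (8 - (4)·0.000 - (3)·0.000) / (11) = 0.727
  q = (6 - (-3)·0.000 - (-4)·0.000) / (9) = 0.667
  r = (-8 - (3)·0.000 - (1)·0.000) / (6) = -1.333
Iteration 2:
  p = (8 - (4)·0.667 - (3)·-1.333) / (11) = 0.848
  q = (6 - (-3)·0.727 - (-4)·-1.333) / (9) = 0.317
  r = (-8 - (3)·0.727 - (1)·0.667) / (6) = -1.808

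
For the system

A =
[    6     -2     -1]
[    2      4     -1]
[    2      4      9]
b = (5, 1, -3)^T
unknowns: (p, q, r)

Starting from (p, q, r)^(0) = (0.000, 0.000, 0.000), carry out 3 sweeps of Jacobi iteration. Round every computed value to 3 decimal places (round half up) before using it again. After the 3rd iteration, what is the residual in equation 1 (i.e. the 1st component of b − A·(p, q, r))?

Iteration 1:
  p = (5 - (-2)·0.000 - (-1)·0.000) / (6) = 0.833
  q = (1 - (2)·0.000 - (-1)·0.000) / (4) = 0.250
  r = (-3 - (2)·0.000 - (4)·0.000) / (9) = -0.333
Iteration 2:
  p = (5 - (-2)·0.250 - (-1)·-0.333) / (6) = 0.861
  q = (1 - (2)·0.833 - (-1)·-0.333) / (4) = -0.250
  r = (-3 - (2)·0.833 - (4)·0.250) / (9) = -0.630
Iteration 3:
  p = (5 - (-2)·-0.250 - (-1)·-0.630) / (6) = 0.645
  q = (1 - (2)·0.861 - (-1)·-0.630) / (4) = -0.338
  r = (-3 - (2)·0.861 - (4)·-0.250) / (9) = -0.414
Residual b − A·x = (0.040, 0.648, 0.788)

0.040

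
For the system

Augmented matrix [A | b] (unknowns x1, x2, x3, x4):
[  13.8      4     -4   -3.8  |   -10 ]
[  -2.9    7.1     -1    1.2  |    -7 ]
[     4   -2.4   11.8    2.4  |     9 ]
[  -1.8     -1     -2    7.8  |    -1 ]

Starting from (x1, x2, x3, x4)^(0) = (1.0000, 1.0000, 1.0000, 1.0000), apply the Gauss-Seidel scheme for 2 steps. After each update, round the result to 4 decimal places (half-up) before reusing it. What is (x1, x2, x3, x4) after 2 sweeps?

(-0.3149, -1.0038, 0.7193, -0.1451)

Iteration 1:
  x1 = (-10 - (4)·1.0000 - (-4)·1.0000 - (-3.8)·1.0000) / (13.8) = -0.4493
  x2 = (-7 - (-2.9)·-0.4493 - (-1)·1.0000 - (1.2)·1.0000) / (7.1) = -1.1976
  x3 = (9 - (4)·-0.4493 - (-2.4)·-1.1976 - (2.4)·1.0000) / (11.8) = 0.4680
  x4 = (-1 - (-1.8)·-0.4493 - (-1)·-1.1976 - (-2)·0.4680) / (7.8) = -0.2654
Iteration 2:
  x1 = (-10 - (4)·-1.1976 - (-4)·0.4680 - (-3.8)·-0.2654) / (13.8) = -0.3149
  x2 = (-7 - (-2.9)·-0.3149 - (-1)·0.4680 - (1.2)·-0.2654) / (7.1) = -1.0038
  x3 = (9 - (4)·-0.3149 - (-2.4)·-1.0038 - (2.4)·-0.2654) / (11.8) = 0.7193
  x4 = (-1 - (-1.8)·-0.3149 - (-1)·-1.0038 - (-2)·0.7193) / (7.8) = -0.1451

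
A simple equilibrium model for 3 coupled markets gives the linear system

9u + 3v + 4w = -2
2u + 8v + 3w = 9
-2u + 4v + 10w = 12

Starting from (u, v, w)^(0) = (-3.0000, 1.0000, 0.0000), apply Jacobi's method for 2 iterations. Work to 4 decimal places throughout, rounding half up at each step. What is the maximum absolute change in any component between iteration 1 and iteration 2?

0.6861

Iteration 1:
  u = (-2 - (3)·1.0000 - (4)·0.0000) / (9) = -0.5556
  v = (9 - (2)·-3.0000 - (3)·0.0000) / (8) = 1.8750
  w = (12 - (-2)·-3.0000 - (4)·1.0000) / (10) = 0.2000
Iteration 2:
  u = (-2 - (3)·1.8750 - (4)·0.2000) / (9) = -0.9361
  v = (9 - (2)·-0.5556 - (3)·0.2000) / (8) = 1.1889
  w = (12 - (-2)·-0.5556 - (4)·1.8750) / (10) = 0.3389
Change: (-0.3805, -0.6861, 0.1389) → max |·| = 0.6861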